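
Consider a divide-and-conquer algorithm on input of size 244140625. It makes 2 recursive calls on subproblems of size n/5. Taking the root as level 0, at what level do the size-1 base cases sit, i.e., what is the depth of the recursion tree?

For divide and conquer with division factor 5:

Problem sizes at each level:
Level 0: 244140625
Level 1: 48828125
Level 2: 9765625
Level 3: 1953125
Level 4: 390625
Level 5: 78125
Level 6: 15625
Level 7: 3125
Level 8: 625
Level 9: 125
Level 10: 25
Level 11: 5
Level 12: 1

The root is level 0 and the size-1 base case is level 12 (the tree spans levels 0 through 12, i.e. 13 levels counting the root), so the depth is the number of divisions: log_5(244140625) = 12

The recursion tree depth is log_5(244140625) = 12. At each level, the problem size is divided by 5, so it takes 12 divisions to reduce to a base case of size 1. The algorithm makes 2 recursive calls at each level.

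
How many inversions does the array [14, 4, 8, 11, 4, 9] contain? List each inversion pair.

Finding inversions in [14, 4, 8, 11, 4, 9]:

(0, 1): arr[0]=14 > arr[1]=4
(0, 2): arr[0]=14 > arr[2]=8
(0, 3): arr[0]=14 > arr[3]=11
(0, 4): arr[0]=14 > arr[4]=4
(0, 5): arr[0]=14 > arr[5]=9
(2, 4): arr[2]=8 > arr[4]=4
(3, 4): arr[3]=11 > arr[4]=4
(3, 5): arr[3]=11 > arr[5]=9

Total inversions: 8

The array has 8 inversion(s): (0,1), (0,2), (0,3), (0,4), (0,5), (2,4), (3,4), (3,5). Each pair (i,j) satisfies i < j and arr[i] > arr[j].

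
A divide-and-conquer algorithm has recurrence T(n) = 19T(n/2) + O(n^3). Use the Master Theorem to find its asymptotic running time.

Master Theorem for T(n) = 19T(n/2) + O(n^3):

a = 19, b = 2, c = 3
log_b(a) = log_2(19) = 4.2479

Case 1: c = 3 < log_2(19) = 4.2479
T(n) = O(n^(log_2 19))

For T(n) = 19T(n/2) + O(n^3): log_2(19) = 4.2479. This is Case 1 of the Master Theorem (c < log_b(a), work dominated by leaves), giving O(n^(log_2 19)).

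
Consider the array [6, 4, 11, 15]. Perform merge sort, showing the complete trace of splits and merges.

Merge sort trace:

Split: [6, 4, 11, 15] -> [6, 4] and [11, 15]
  Split: [6, 4] -> [6] and [4]
  Merge: [6] + [4] -> [4, 6]
  Split: [11, 15] -> [11] and [15]
  Merge: [11] + [15] -> [11, 15]
Merge: [4, 6] + [11, 15] -> [4, 6, 11, 15]

Final sorted array: [4, 6, 11, 15]

The merge sort proceeds by recursively splitting the array and merging sorted halves.
After all merges, the sorted array is [4, 6, 11, 15].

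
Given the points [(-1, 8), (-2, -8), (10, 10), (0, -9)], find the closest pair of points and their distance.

Computing all pairwise distances among 4 points:

d((-1, 8), (-2, -8)) = 16.0312
d((-1, 8), (10, 10)) = 11.1803
d((-1, 8), (0, -9)) = 17.0294
d((-2, -8), (10, 10)) = 21.6333
d((-2, -8), (0, -9)) = 2.2361 <-- minimum
d((10, 10), (0, -9)) = 21.4709

Closest pair: (-2, -8) and (0, -9) with distance 2.2361

The closest pair is (-2, -8) and (0, -9) with Euclidean distance 2.2361. For 4 points, brute-force pairwise comparison is shown above. For large n, the divide-and-conquer algorithm (sort by x, recurse on halves, check the dividing strip) achieves O(n log n).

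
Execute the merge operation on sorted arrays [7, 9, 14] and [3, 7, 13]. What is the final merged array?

Merging process:

Compare 7 vs 3: take 3 from right. Merged: [3]
Compare 7 vs 7: take 7 from left. Merged: [3, 7]
Compare 9 vs 7: take 7 from right. Merged: [3, 7, 7]
Compare 9 vs 13: take 9 from left. Merged: [3, 7, 7, 9]
Compare 14 vs 13: take 13 from right. Merged: [3, 7, 7, 9, 13]
Append remaining from left: [14]. Merged: [3, 7, 7, 9, 13, 14]

Final merged array: [3, 7, 7, 9, 13, 14]
Total comparisons: 5

The merged array is [3, 7, 7, 9, 13, 14], requiring 5 comparisons. The merge step runs in O(n) time where n is the total number of elements.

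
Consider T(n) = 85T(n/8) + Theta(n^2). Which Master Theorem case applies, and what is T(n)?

Master Theorem for T(n) = 85T(n/8) + O(n^2):

a = 85, b = 8, c = 2
log_b(a) = log_8(85) = 2.1365

Case 1: c = 2 < log_8(85) = 2.1365
T(n) = O(n^(log_8 85))

For T(n) = 85T(n/8) + O(n^2): log_8(85) = 2.1365. This is Case 1 of the Master Theorem (c < log_b(a), work dominated by leaves), giving O(n^(log_8 85)).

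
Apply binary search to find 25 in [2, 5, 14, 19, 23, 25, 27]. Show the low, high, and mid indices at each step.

Binary search for 25 in [2, 5, 14, 19, 23, 25, 27]:

lo=0, hi=6, mid=3, arr[mid]=19 -> 19 < 25, search right half
lo=4, hi=6, mid=5, arr[mid]=25 -> Found target at index 5!

Binary search finds 25 at index 5 after 2 comparisons. The search repeatedly halves the search space by comparing with the middle element.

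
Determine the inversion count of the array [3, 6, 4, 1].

Finding inversions in [3, 6, 4, 1]:

(0, 3): arr[0]=3 > arr[3]=1
(1, 2): arr[1]=6 > arr[2]=4
(1, 3): arr[1]=6 > arr[3]=1
(2, 3): arr[2]=4 > arr[3]=1

Total inversions: 4

The array has 4 inversion(s): (0,3), (1,2), (1,3), (2,3). Each pair (i,j) satisfies i < j and arr[i] > arr[j].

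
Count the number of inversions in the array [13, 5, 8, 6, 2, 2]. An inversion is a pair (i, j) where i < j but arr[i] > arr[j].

Finding inversions in [13, 5, 8, 6, 2, 2]:

(0, 1): arr[0]=13 > arr[1]=5
(0, 2): arr[0]=13 > arr[2]=8
(0, 3): arr[0]=13 > arr[3]=6
(0, 4): arr[0]=13 > arr[4]=2
(0, 5): arr[0]=13 > arr[5]=2
(1, 4): arr[1]=5 > arr[4]=2
(1, 5): arr[1]=5 > arr[5]=2
(2, 3): arr[2]=8 > arr[3]=6
(2, 4): arr[2]=8 > arr[4]=2
(2, 5): arr[2]=8 > arr[5]=2
(3, 4): arr[3]=6 > arr[4]=2
(3, 5): arr[3]=6 > arr[5]=2

Total inversions: 12

The array has 12 inversion(s): (0,1), (0,2), (0,3), (0,4), (0,5), (1,4), (1,5), (2,3), (2,4), (2,5), (3,4), (3,5). Each pair (i,j) satisfies i < j and arr[i] > arr[j].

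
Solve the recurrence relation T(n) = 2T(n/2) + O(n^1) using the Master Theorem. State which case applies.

Master Theorem for T(n) = 2T(n/2) + O(n^1):

a = 2, b = 2, c = 1
log_b(a) = log_2(2) = 1.0000

Case 2: c = 1 = log_2(2) = 1.0000
T(n) = O(n^1 log n) = O(n log n)

For T(n) = 2T(n/2) + O(n^1): log_2(2) = 1.0000. This is Case 2 of the Master Theorem (c = log_b(a), equal work at all levels), giving O(n log n).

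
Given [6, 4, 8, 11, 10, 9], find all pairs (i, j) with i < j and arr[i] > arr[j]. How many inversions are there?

Finding inversions in [6, 4, 8, 11, 10, 9]:

(0, 1): arr[0]=6 > arr[1]=4
(3, 4): arr[3]=11 > arr[4]=10
(3, 5): arr[3]=11 > arr[5]=9
(4, 5): arr[4]=10 > arr[5]=9

Total inversions: 4

The array has 4 inversion(s): (0,1), (3,4), (3,5), (4,5). Each pair (i,j) satisfies i < j and arr[i] > arr[j].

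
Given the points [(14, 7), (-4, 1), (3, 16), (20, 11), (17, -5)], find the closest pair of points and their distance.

Computing all pairwise distances among 5 points:

d((14, 7), (-4, 1)) = 18.9737
d((14, 7), (3, 16)) = 14.2127
d((14, 7), (20, 11)) = 7.2111 <-- minimum
d((14, 7), (17, -5)) = 12.3693
d((-4, 1), (3, 16)) = 16.5529
d((-4, 1), (20, 11)) = 26.0
d((-4, 1), (17, -5)) = 21.8403
d((3, 16), (20, 11)) = 17.72
d((3, 16), (17, -5)) = 25.2389
d((20, 11), (17, -5)) = 16.2788

Closest pair: (14, 7) and (20, 11) with distance 7.2111

The closest pair is (14, 7) and (20, 11) with Euclidean distance 7.2111. For 5 points, brute-force pairwise comparison is shown above. For large n, the divide-and-conquer algorithm (sort by x, recurse on halves, check the dividing strip) achieves O(n log n).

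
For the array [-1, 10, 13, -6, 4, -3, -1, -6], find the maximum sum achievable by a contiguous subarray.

Using Kadane's algorithm on [-1, 10, 13, -6, 4, -3, -1, -6]:

Scanning through the array:
Position 1 (value 10): max_ending_here = 10, max_so_far = 10
Position 2 (value 13): max_ending_here = 23, max_so_far = 23
Position 3 (value -6): max_ending_here = 17, max_so_far = 23
Position 4 (value 4): max_ending_here = 21, max_so_far = 23
Position 5 (value -3): max_ending_here = 18, max_so_far = 23
Position 6 (value -1): max_ending_here = 17, max_so_far = 23
Position 7 (value -6): max_ending_here = 11, max_so_far = 23

Maximum subarray: [10, 13]
Maximum sum: 23

The maximum subarray is [10, 13] with sum 23. This subarray runs from index 1 to index 2.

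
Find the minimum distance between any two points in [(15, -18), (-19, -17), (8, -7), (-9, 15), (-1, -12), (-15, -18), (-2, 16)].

Computing all pairwise distances among 7 points:

d((15, -18), (-19, -17)) = 34.0147
d((15, -18), (8, -7)) = 13.0384
d((15, -18), (-9, 15)) = 40.8044
d((15, -18), (-1, -12)) = 17.088
d((15, -18), (-15, -18)) = 30.0
d((15, -18), (-2, 16)) = 38.0132
d((-19, -17), (8, -7)) = 28.7924
d((-19, -17), (-9, 15)) = 33.5261
d((-19, -17), (-1, -12)) = 18.6815
d((-19, -17), (-15, -18)) = 4.1231 <-- minimum
d((-19, -17), (-2, 16)) = 37.1214
d((8, -7), (-9, 15)) = 27.8029
d((8, -7), (-1, -12)) = 10.2956
d((8, -7), (-15, -18)) = 25.4951
d((8, -7), (-2, 16)) = 25.0799
d((-9, 15), (-1, -12)) = 28.1603
d((-9, 15), (-15, -18)) = 33.541
d((-9, 15), (-2, 16)) = 7.0711
d((-1, -12), (-15, -18)) = 15.2315
d((-1, -12), (-2, 16)) = 28.0179
d((-15, -18), (-2, 16)) = 36.4005

Closest pair: (-19, -17) and (-15, -18) with distance 4.1231

The closest pair is (-19, -17) and (-15, -18) with Euclidean distance 4.1231. For 7 points, brute-force pairwise comparison is shown above. For large n, the divide-and-conquer algorithm (sort by x, recurse on halves, check the dividing strip) achieves O(n log n).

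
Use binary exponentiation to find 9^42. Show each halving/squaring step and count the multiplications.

Computing 9^42 by squaring (build up from 9^1; each line after the first costs one multiplication):

9^1 = 9
9^2 = (9^1)^2 = 9^2 = 81
9^4 = (9^2)^2 = 81^2 = 6561
9^5 = 9 * 9^4 = 9 * 6561 = 59049
9^10 = (9^5)^2 = 59049^2 = 3486784401
9^20 = (9^10)^2 = 3486784401^2 = 12157665459056928801
9^21 = 9 * 9^20 = 9 * 12157665459056928801 = 109418989131512359209
9^42 = (9^21)^2 = 109418989131512359209^2 = 11972515182562019788602740026717047105681

Result: 11972515182562019788602740026717047105681
Multiplications needed: 7 (7 lines after 9^1)

9^42 = 11972515182562019788602740026717047105681. Using exponentiation by squaring, this requires 7 multiplications. The key idea: if the exponent is even, square the half-power; if odd, multiply by the base once.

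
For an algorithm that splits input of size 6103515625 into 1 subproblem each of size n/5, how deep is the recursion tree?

For divide and conquer with division factor 5:

Problem sizes at each level:
Level 0: 6103515625
Level 1: 1220703125
Level 2: 244140625
Level 3: 48828125
Level 4: 9765625
Level 5: 1953125
Level 6: 390625
Level 7: 78125
Level 8: 15625
Level 9: 3125
Level 10: 625
Level 11: 125
Level 12: 25
Level 13: 5
Level 14: 1

The root is level 0 and the size-1 base case is level 14 (the tree spans levels 0 through 14, i.e. 15 levels counting the root), so the depth is the number of divisions: log_5(6103515625) = 14

The recursion tree depth is log_5(6103515625) = 14. At each level, the problem size is divided by 5, so it takes 14 divisions to reduce to a base case of size 1. The algorithm makes 1 recursive call at each level.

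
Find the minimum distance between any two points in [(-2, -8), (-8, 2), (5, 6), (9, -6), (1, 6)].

Computing all pairwise distances among 5 points:

d((-2, -8), (-8, 2)) = 11.6619
d((-2, -8), (5, 6)) = 15.6525
d((-2, -8), (9, -6)) = 11.1803
d((-2, -8), (1, 6)) = 14.3178
d((-8, 2), (5, 6)) = 13.6015
d((-8, 2), (9, -6)) = 18.7883
d((-8, 2), (1, 6)) = 9.8489
d((5, 6), (9, -6)) = 12.6491
d((5, 6), (1, 6)) = 4.0 <-- minimum
d((9, -6), (1, 6)) = 14.4222

Closest pair: (5, 6) and (1, 6) with distance 4.0

The closest pair is (5, 6) and (1, 6) with Euclidean distance 4.0. For 5 points, brute-force pairwise comparison is shown above. For large n, the divide-and-conquer algorithm (sort by x, recurse on halves, check the dividing strip) achieves O(n log n).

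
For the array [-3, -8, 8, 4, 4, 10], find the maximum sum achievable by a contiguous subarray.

Using Kadane's algorithm on [-3, -8, 8, 4, 4, 10]:

Scanning through the array:
Position 1 (value -8): max_ending_here = -8, max_so_far = -3
Position 2 (value 8): max_ending_here = 8, max_so_far = 8
Position 3 (value 4): max_ending_here = 12, max_so_far = 12
Position 4 (value 4): max_ending_here = 16, max_so_far = 16
Position 5 (value 10): max_ending_here = 26, max_so_far = 26

Maximum subarray: [8, 4, 4, 10]
Maximum sum: 26

The maximum subarray is [8, 4, 4, 10] with sum 26. This subarray runs from index 2 to index 5.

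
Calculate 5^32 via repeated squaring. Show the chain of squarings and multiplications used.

Computing 5^32 by squaring (build up from 5^1; each line after the first costs one multiplication):

5^1 = 5
5^2 = (5^1)^2 = 5^2 = 25
5^4 = (5^2)^2 = 25^2 = 625
5^8 = (5^4)^2 = 625^2 = 390625
5^16 = (5^8)^2 = 390625^2 = 152587890625
5^32 = (5^16)^2 = 152587890625^2 = 23283064365386962890625

Result: 23283064365386962890625
Multiplications needed: 5 (5 lines after 5^1)

5^32 = 23283064365386962890625. Using exponentiation by squaring, this requires 5 multiplications. The key idea: if the exponent is even, square the half-power; if odd, multiply by the base once.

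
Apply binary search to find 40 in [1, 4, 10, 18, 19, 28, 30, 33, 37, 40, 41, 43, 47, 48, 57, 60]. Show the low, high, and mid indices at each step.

Binary search for 40 in [1, 4, 10, 18, 19, 28, 30, 33, 37, 40, 41, 43, 47, 48, 57, 60]:

lo=0, hi=15, mid=7, arr[mid]=33 -> 33 < 40, search right half
lo=8, hi=15, mid=11, arr[mid]=43 -> 43 > 40, search left half
lo=8, hi=10, mid=9, arr[mid]=40 -> Found target at index 9!

Binary search finds 40 at index 9 after 3 comparisons. The search repeatedly halves the search space by comparing with the middle element.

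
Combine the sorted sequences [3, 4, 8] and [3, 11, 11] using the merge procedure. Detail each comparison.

Merging process:

Compare 3 vs 3: take 3 from left. Merged: [3]
Compare 4 vs 3: take 3 from right. Merged: [3, 3]
Compare 4 vs 11: take 4 from left. Merged: [3, 3, 4]
Compare 8 vs 11: take 8 from left. Merged: [3, 3, 4, 8]
Append remaining from right: [11, 11]. Merged: [3, 3, 4, 8, 11, 11]

Final merged array: [3, 3, 4, 8, 11, 11]
Total comparisons: 4

The merged array is [3, 3, 4, 8, 11, 11], requiring 4 comparisons. The merge step runs in O(n) time where n is the total number of elements.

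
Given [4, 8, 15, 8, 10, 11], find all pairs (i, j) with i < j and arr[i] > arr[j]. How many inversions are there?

Finding inversions in [4, 8, 15, 8, 10, 11]:

(2, 3): arr[2]=15 > arr[3]=8
(2, 4): arr[2]=15 > arr[4]=10
(2, 5): arr[2]=15 > arr[5]=11

Total inversions: 3

The array has 3 inversion(s): (2,3), (2,4), (2,5). Each pair (i,j) satisfies i < j and arr[i] > arr[j].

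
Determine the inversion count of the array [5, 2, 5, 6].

Finding inversions in [5, 2, 5, 6]:

(0, 1): arr[0]=5 > arr[1]=2

Total inversions: 1

The array has 1 inversion(s): (0,1). Each pair (i,j) satisfies i < j and arr[i] > arr[j].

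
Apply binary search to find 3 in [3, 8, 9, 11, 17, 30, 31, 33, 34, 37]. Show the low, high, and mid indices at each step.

Binary search for 3 in [3, 8, 9, 11, 17, 30, 31, 33, 34, 37]:

lo=0, hi=9, mid=4, arr[mid]=17 -> 17 > 3, search left half
lo=0, hi=3, mid=1, arr[mid]=8 -> 8 > 3, search left half
lo=0, hi=0, mid=0, arr[mid]=3 -> Found target at index 0!

Binary search finds 3 at index 0 after 3 comparisons. The search repeatedly halves the search space by comparing with the middle element.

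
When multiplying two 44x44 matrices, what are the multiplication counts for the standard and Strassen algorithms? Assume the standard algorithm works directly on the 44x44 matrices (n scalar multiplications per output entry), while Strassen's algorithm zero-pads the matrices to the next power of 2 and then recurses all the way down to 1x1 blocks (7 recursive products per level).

Matrix multiplication for 44x44 matrices:

Strassen's algorithm requires power-of-2 dimensions. Pad 44x44 to 64x64 (next power of 2).

Standard algorithm: 44^3 = 85184 multiplications
Strassen's algorithm: 7^(log2(64)) = 7^6 = 117649 multiplications
Difference: 85184 - 117649 = -32465 (Strassen uses MORE here due to padding overhead — for small or just-over-power-of-2 n, padding can outweigh the per-level savings)

Standard: 85184 multiplications (44^3). Strassen: 117649 multiplications (7^6, after padding to 64x64). Strassen reduces 8 recursive multiplications to 7 at each level.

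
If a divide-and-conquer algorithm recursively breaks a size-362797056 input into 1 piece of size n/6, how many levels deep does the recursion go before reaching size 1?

For divide and conquer with division factor 6:

Problem sizes at each level:
Level 0: 362797056
Level 1: 60466176
Level 2: 10077696
Level 3: 1679616
Level 4: 279936
Level 5: 46656
Level 6: 7776
Level 7: 1296
Level 8: 216
Level 9: 36
Level 10: 6
Level 11: 1

The root is level 0 and the size-1 base case is level 11 (the tree spans levels 0 through 11, i.e. 12 levels counting the root), so the depth is the number of divisions: log_6(362797056) = 11

The recursion tree depth is log_6(362797056) = 11. At each level, the problem size is divided by 6, so it takes 11 divisions to reduce to a base case of size 1. The algorithm makes 1 recursive call at each level.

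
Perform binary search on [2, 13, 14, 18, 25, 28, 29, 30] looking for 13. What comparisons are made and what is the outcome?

Binary search for 13 in [2, 13, 14, 18, 25, 28, 29, 30]:

lo=0, hi=7, mid=3, arr[mid]=18 -> 18 > 13, search left half
lo=0, hi=2, mid=1, arr[mid]=13 -> Found target at index 1!

Binary search finds 13 at index 1 after 2 comparisons. The search repeatedly halves the search space by comparing with the middle element.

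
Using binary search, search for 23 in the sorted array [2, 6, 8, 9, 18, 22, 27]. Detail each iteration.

Binary search for 23 in [2, 6, 8, 9, 18, 22, 27]:

lo=0, hi=6, mid=3, arr[mid]=9 -> 9 < 23, search right half
lo=4, hi=6, mid=5, arr[mid]=22 -> 22 < 23, search right half
lo=6, hi=6, mid=6, arr[mid]=27 -> 27 > 23, search left half
lo=6 > hi=5, target 23 not found

Binary search determines that 23 is not in the array after 3 comparisons. The search space was exhausted without finding the target.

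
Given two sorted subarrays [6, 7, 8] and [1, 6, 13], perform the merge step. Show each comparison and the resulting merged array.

Merging process:

Compare 6 vs 1: take 1 from right. Merged: [1]
Compare 6 vs 6: take 6 from left. Merged: [1, 6]
Compare 7 vs 6: take 6 from right. Merged: [1, 6, 6]
Compare 7 vs 13: take 7 from left. Merged: [1, 6, 6, 7]
Compare 8 vs 13: take 8 from left. Merged: [1, 6, 6, 7, 8]
Append remaining from right: [13]. Merged: [1, 6, 6, 7, 8, 13]

Final merged array: [1, 6, 6, 7, 8, 13]
Total comparisons: 5

The merged array is [1, 6, 6, 7, 8, 13], requiring 5 comparisons. The merge step runs in O(n) time where n is the total number of elements.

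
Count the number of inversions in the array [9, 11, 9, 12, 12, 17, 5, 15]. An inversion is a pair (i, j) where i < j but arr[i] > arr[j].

Finding inversions in [9, 11, 9, 12, 12, 17, 5, 15]:

(0, 6): arr[0]=9 > arr[6]=5
(1, 2): arr[1]=11 > arr[2]=9
(1, 6): arr[1]=11 > arr[6]=5
(2, 6): arr[2]=9 > arr[6]=5
(3, 6): arr[3]=12 > arr[6]=5
(4, 6): arr[4]=12 > arr[6]=5
(5, 6): arr[5]=17 > arr[6]=5
(5, 7): arr[5]=17 > arr[7]=15

Total inversions: 8

The array has 8 inversion(s): (0,6), (1,2), (1,6), (2,6), (3,6), (4,6), (5,6), (5,7). Each pair (i,j) satisfies i < j and arr[i] > arr[j].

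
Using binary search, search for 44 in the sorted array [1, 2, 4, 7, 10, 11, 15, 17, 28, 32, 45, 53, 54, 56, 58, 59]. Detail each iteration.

Binary search for 44 in [1, 2, 4, 7, 10, 11, 15, 17, 28, 32, 45, 53, 54, 56, 58, 59]:

lo=0, hi=15, mid=7, arr[mid]=17 -> 17 < 44, search right half
lo=8, hi=15, mid=11, arr[mid]=53 -> 53 > 44, search left half
lo=8, hi=10, mid=9, arr[mid]=32 -> 32 < 44, search right half
lo=10, hi=10, mid=10, arr[mid]=45 -> 45 > 44, search left half
lo=10 > hi=9, target 44 not found

Binary search determines that 44 is not in the array after 4 comparisons. The search space was exhausted without finding the target.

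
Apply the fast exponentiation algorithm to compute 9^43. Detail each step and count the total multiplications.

Computing 9^43 by squaring (build up from 9^1; each line after the first costs one multiplication):

9^1 = 9
9^2 = (9^1)^2 = 9^2 = 81
9^4 = (9^2)^2 = 81^2 = 6561
9^5 = 9 * 9^4 = 9 * 6561 = 59049
9^10 = (9^5)^2 = 59049^2 = 3486784401
9^20 = (9^10)^2 = 3486784401^2 = 12157665459056928801
9^21 = 9 * 9^20 = 9 * 12157665459056928801 = 109418989131512359209
9^42 = (9^21)^2 = 109418989131512359209^2 = 11972515182562019788602740026717047105681
9^43 = 9 * 9^42 = 9 * 11972515182562019788602740026717047105681 = 107752636643058178097424660240453423951129

Result: 107752636643058178097424660240453423951129
Multiplications needed: 8 (8 lines after 9^1)

9^43 = 107752636643058178097424660240453423951129. Using exponentiation by squaring, this requires 8 multiplications. The key idea: if the exponent is even, square the half-power; if odd, multiply by the base once.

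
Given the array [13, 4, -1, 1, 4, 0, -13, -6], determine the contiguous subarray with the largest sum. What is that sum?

Using Kadane's algorithm on [13, 4, -1, 1, 4, 0, -13, -6]:

Scanning through the array:
Position 1 (value 4): max_ending_here = 17, max_so_far = 17
Position 2 (value -1): max_ending_here = 16, max_so_far = 17
Position 3 (value 1): max_ending_here = 17, max_so_far = 17
Position 4 (value 4): max_ending_here = 21, max_so_far = 21
Position 5 (value 0): max_ending_here = 21, max_so_far = 21
Position 6 (value -13): max_ending_here = 8, max_so_far = 21
Position 7 (value -6): max_ending_here = 2, max_so_far = 21

Maximum subarray: [13, 4, -1, 1, 4]
Maximum sum: 21

The maximum subarray is [13, 4, -1, 1, 4] with sum 21. This subarray runs from index 0 to index 4.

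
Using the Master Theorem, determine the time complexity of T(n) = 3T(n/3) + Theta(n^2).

Master Theorem for T(n) = 3T(n/3) + O(n^2):

a = 3, b = 3, c = 2
log_b(a) = log_3(3) = 1.0000

Case 3: c = 2 > log_3(3) = 1.0000
T(n) = O(n^2) = O(n^2)

For T(n) = 3T(n/3) + O(n^2): log_3(3) = 1.0000. This is Case 3 of the Master Theorem (c > log_b(a), work dominated by root), giving O(n^2).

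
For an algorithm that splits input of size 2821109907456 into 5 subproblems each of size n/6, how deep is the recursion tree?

For divide and conquer with division factor 6:

Problem sizes at each level:
Level 0: 2821109907456
Level 1: 470184984576
Level 2: 78364164096
Level 3: 13060694016
Level 4: 2176782336
Level 5: 362797056
Level 6: 60466176
Level 7: 10077696
Level 8: 1679616
Level 9: 279936
Level 10: 46656
Level 11: 7776
Level 12: 1296
Level 13: 216
Level 14: 36
Level 15: 6
Level 16: 1

The root is level 0 and the size-1 base case is level 16 (the tree spans levels 0 through 16, i.e. 17 levels counting the root), so the depth is the number of divisions: log_6(2821109907456) = 16

The recursion tree depth is log_6(2821109907456) = 16. At each level, the problem size is divided by 6, so it takes 16 divisions to reduce to a base case of size 1. The algorithm makes 5 recursive calls at each level.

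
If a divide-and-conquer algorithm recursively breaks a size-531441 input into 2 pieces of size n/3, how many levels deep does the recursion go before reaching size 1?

For divide and conquer with division factor 3:

Problem sizes at each level:
Level 0: 531441
Level 1: 177147
Level 2: 59049
Level 3: 19683
Level 4: 6561
Level 5: 2187
Level 6: 729
Level 7: 243
Level 8: 81
Level 9: 27
Level 10: 9
Level 11: 3
Level 12: 1

The root is level 0 and the size-1 base case is level 12 (the tree spans levels 0 through 12, i.e. 13 levels counting the root), so the depth is the number of divisions: log_3(531441) = 12

The recursion tree depth is log_3(531441) = 12. At each level, the problem size is divided by 3, so it takes 12 divisions to reduce to a base case of size 1. The algorithm makes 2 recursive calls at each level.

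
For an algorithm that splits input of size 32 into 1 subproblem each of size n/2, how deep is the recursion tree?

For divide and conquer with division factor 2:

Problem sizes at each level:
Level 0: 32
Level 1: 16
Level 2: 8
Level 3: 4
Level 4: 2
Level 5: 1

The root is level 0 and the size-1 base case is level 5 (the tree spans levels 0 through 5, i.e. 6 levels counting the root), so the depth is the number of divisions: log_2(32) = 5

The recursion tree depth is log_2(32) = 5. At each level, the problem size is divided by 2, so it takes 5 divisions to reduce to a base case of size 1. The algorithm makes 1 recursive call at each level.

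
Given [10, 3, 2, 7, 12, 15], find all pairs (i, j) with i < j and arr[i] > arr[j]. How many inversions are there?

Finding inversions in [10, 3, 2, 7, 12, 15]:

(0, 1): arr[0]=10 > arr[1]=3
(0, 2): arr[0]=10 > arr[2]=2
(0, 3): arr[0]=10 > arr[3]=7
(1, 2): arr[1]=3 > arr[2]=2

Total inversions: 4

The array has 4 inversion(s): (0,1), (0,2), (0,3), (1,2). Each pair (i,j) satisfies i < j and arr[i] > arr[j].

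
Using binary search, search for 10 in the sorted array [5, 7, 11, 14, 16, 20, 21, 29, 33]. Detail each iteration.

Binary search for 10 in [5, 7, 11, 14, 16, 20, 21, 29, 33]:

lo=0, hi=8, mid=4, arr[mid]=16 -> 16 > 10, search left half
lo=0, hi=3, mid=1, arr[mid]=7 -> 7 < 10, search right half
lo=2, hi=3, mid=2, arr[mid]=11 -> 11 > 10, search left half
lo=2 > hi=1, target 10 not found

Binary search determines that 10 is not in the array after 3 comparisons. The search space was exhausted without finding the target.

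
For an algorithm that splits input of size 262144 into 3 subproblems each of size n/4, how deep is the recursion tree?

For divide and conquer with division factor 4:

Problem sizes at each level:
Level 0: 262144
Level 1: 65536
Level 2: 16384
Level 3: 4096
Level 4: 1024
Level 5: 256
Level 6: 64
Level 7: 16
Level 8: 4
Level 9: 1

The root is level 0 and the size-1 base case is level 9 (the tree spans levels 0 through 9, i.e. 10 levels counting the root), so the depth is the number of divisions: log_4(262144) = 9

The recursion tree depth is log_4(262144) = 9. At each level, the problem size is divided by 4, so it takes 9 divisions to reduce to a base case of size 1. The algorithm makes 3 recursive calls at each level.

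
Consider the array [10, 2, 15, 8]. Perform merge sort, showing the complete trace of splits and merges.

Merge sort trace:

Split: [10, 2, 15, 8] -> [10, 2] and [15, 8]
  Split: [10, 2] -> [10] and [2]
  Merge: [10] + [2] -> [2, 10]
  Split: [15, 8] -> [15] and [8]
  Merge: [15] + [8] -> [8, 15]
Merge: [2, 10] + [8, 15] -> [2, 8, 10, 15]

Final sorted array: [2, 8, 10, 15]

The merge sort proceeds by recursively splitting the array and merging sorted halves.
After all merges, the sorted array is [2, 8, 10, 15].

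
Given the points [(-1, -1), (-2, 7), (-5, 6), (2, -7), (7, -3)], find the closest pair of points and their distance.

Computing all pairwise distances among 5 points:

d((-1, -1), (-2, 7)) = 8.0623
d((-1, -1), (-5, 6)) = 8.0623
d((-1, -1), (2, -7)) = 6.7082
d((-1, -1), (7, -3)) = 8.2462
d((-2, 7), (-5, 6)) = 3.1623 <-- minimum
d((-2, 7), (2, -7)) = 14.5602
d((-2, 7), (7, -3)) = 13.4536
d((-5, 6), (2, -7)) = 14.7648
d((-5, 6), (7, -3)) = 15.0
d((2, -7), (7, -3)) = 6.4031

Closest pair: (-2, 7) and (-5, 6) with distance 3.1623

The closest pair is (-2, 7) and (-5, 6) with Euclidean distance 3.1623. For 5 points, brute-force pairwise comparison is shown above. For large n, the divide-and-conquer algorithm (sort by x, recurse on halves, check the dividing strip) achieves O(n log n).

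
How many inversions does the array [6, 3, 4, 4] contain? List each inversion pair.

Finding inversions in [6, 3, 4, 4]:

(0, 1): arr[0]=6 > arr[1]=3
(0, 2): arr[0]=6 > arr[2]=4
(0, 3): arr[0]=6 > arr[3]=4

Total inversions: 3

The array has 3 inversion(s): (0,1), (0,2), (0,3). Each pair (i,j) satisfies i < j and arr[i] > arr[j].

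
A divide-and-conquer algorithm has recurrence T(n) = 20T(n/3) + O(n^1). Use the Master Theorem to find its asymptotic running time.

Master Theorem for T(n) = 20T(n/3) + O(n^1):

a = 20, b = 3, c = 1
log_b(a) = log_3(20) = 2.7268

Case 1: c = 1 < log_3(20) = 2.7268
T(n) = O(n^(log_3 20))

For T(n) = 20T(n/3) + O(n^1): log_3(20) = 2.7268. This is Case 1 of the Master Theorem (c < log_b(a), work dominated by leaves), giving O(n^(log_3 20)).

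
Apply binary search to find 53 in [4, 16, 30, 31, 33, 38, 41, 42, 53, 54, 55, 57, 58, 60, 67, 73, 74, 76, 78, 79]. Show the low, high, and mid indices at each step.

Binary search for 53 in [4, 16, 30, 31, 33, 38, 41, 42, 53, 54, 55, 57, 58, 60, 67, 73, 74, 76, 78, 79]:

lo=0, hi=19, mid=9, arr[mid]=54 -> 54 > 53, search left half
lo=0, hi=8, mid=4, arr[mid]=33 -> 33 < 53, search right half
lo=5, hi=8, mid=6, arr[mid]=41 -> 41 < 53, search right half
lo=7, hi=8, mid=7, arr[mid]=42 -> 42 < 53, search right half
lo=8, hi=8, mid=8, arr[mid]=53 -> Found target at index 8!

Binary search finds 53 at index 8 after 5 comparisons. The search repeatedly halves the search space by comparing with the middle element.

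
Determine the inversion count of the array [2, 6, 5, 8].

Finding inversions in [2, 6, 5, 8]:

(1, 2): arr[1]=6 > arr[2]=5

Total inversions: 1

The array has 1 inversion(s): (1,2). Each pair (i,j) satisfies i < j and arr[i] > arr[j].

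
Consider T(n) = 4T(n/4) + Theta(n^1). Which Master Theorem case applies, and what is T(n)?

Master Theorem for T(n) = 4T(n/4) + O(n^1):

a = 4, b = 4, c = 1
log_b(a) = log_4(4) = 1.0000

Case 2: c = 1 = log_4(4) = 1.0000
T(n) = O(n^1 log n) = O(n log n)

For T(n) = 4T(n/4) + O(n^1): log_4(4) = 1.0000. This is Case 2 of the Master Theorem (c = log_b(a), equal work at all levels), giving O(n log n).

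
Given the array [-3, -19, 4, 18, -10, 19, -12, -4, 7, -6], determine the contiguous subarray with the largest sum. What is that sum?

Using Kadane's algorithm on [-3, -19, 4, 18, -10, 19, -12, -4, 7, -6]:

Scanning through the array:
Position 1 (value -19): max_ending_here = -19, max_so_far = -3
Position 2 (value 4): max_ending_here = 4, max_so_far = 4
Position 3 (value 18): max_ending_here = 22, max_so_far = 22
Position 4 (value -10): max_ending_here = 12, max_so_far = 22
Position 5 (value 19): max_ending_here = 31, max_so_far = 31
Position 6 (value -12): max_ending_here = 19, max_so_far = 31
Position 7 (value -4): max_ending_here = 15, max_so_far = 31
Position 8 (value 7): max_ending_here = 22, max_so_far = 31
Position 9 (value -6): max_ending_here = 16, max_so_far = 31

Maximum subarray: [4, 18, -10, 19]
Maximum sum: 31

The maximum subarray is [4, 18, -10, 19] with sum 31. This subarray runs from index 2 to index 5.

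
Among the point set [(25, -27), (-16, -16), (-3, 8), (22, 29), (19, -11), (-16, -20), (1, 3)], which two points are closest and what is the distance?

Computing all pairwise distances among 7 points:

d((25, -27), (-16, -16)) = 42.45
d((25, -27), (-3, 8)) = 44.8219
d((25, -27), (22, 29)) = 56.0803
d((25, -27), (19, -11)) = 17.088
d((25, -27), (-16, -20)) = 41.5933
d((25, -27), (1, 3)) = 38.4187
d((-16, -16), (-3, 8)) = 27.2947
d((-16, -16), (22, 29)) = 58.8982
d((-16, -16), (19, -11)) = 35.3553
d((-16, -16), (-16, -20)) = 4.0 <-- minimum
d((-16, -16), (1, 3)) = 25.4951
d((-3, 8), (22, 29)) = 32.6497
d((-3, 8), (19, -11)) = 29.0689
d((-3, 8), (-16, -20)) = 30.8707
d((-3, 8), (1, 3)) = 6.4031
d((22, 29), (19, -11)) = 40.1123
d((22, 29), (-16, -20)) = 62.0081
d((22, 29), (1, 3)) = 33.4215
d((19, -11), (-16, -20)) = 36.1386
d((19, -11), (1, 3)) = 22.8035
d((-16, -20), (1, 3)) = 28.6007

Closest pair: (-16, -16) and (-16, -20) with distance 4.0

The closest pair is (-16, -16) and (-16, -20) with Euclidean distance 4.0. For 7 points, brute-force pairwise comparison is shown above. For large n, the divide-and-conquer algorithm (sort by x, recurse on halves, check the dividing strip) achieves O(n log n).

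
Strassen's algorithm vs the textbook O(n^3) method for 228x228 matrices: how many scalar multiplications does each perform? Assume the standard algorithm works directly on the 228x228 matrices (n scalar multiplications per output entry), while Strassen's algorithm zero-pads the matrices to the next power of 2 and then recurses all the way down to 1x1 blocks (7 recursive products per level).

Matrix multiplication for 228x228 matrices:

Strassen's algorithm requires power-of-2 dimensions. Pad 228x228 to 256x256 (next power of 2).

Standard algorithm: 228^3 = 11852352 multiplications
Strassen's algorithm: 7^(log2(256)) = 7^8 = 5764801 multiplications
Savings: 11852352 - 5764801 = 6087551 multiplications

Standard: 11852352 multiplications (228^3). Strassen: 5764801 multiplications (7^8, after padding to 256x256). Strassen reduces 8 recursive multiplications to 7 at each level.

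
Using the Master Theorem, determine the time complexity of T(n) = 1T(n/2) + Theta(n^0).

Master Theorem for T(n) = 1T(n/2) + O(n^0):

a = 1, b = 2, c = 0
log_b(a) = log_2(1) = 0.0000

Case 2: c = 0 = log_2(1) = 0.0000
T(n) = O(n^0 log n) = O(log n)

For T(n) = 1T(n/2) + O(n^0): log_2(1) = 0.0000. This is Case 2 of the Master Theorem (c = log_b(a), equal work at all levels), giving O(log n).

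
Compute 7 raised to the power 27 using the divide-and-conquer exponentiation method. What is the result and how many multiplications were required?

Computing 7^27 by squaring (build up from 7^1; each line after the first costs one multiplication):

7^1 = 7
7^2 = (7^1)^2 = 7^2 = 49
7^3 = 7 * 7^2 = 7 * 49 = 343
7^6 = (7^3)^2 = 343^2 = 117649
7^12 = (7^6)^2 = 117649^2 = 13841287201
7^13 = 7 * 7^12 = 7 * 13841287201 = 96889010407
7^26 = (7^13)^2 = 96889010407^2 = 9387480337647754305649
7^27 = 7 * 7^26 = 7 * 9387480337647754305649 = 65712362363534280139543

Result: 65712362363534280139543
Multiplications needed: 7 (7 lines after 7^1)

7^27 = 65712362363534280139543. Using exponentiation by squaring, this requires 7 multiplications. The key idea: if the exponent is even, square the half-power; if odd, multiply by the base once.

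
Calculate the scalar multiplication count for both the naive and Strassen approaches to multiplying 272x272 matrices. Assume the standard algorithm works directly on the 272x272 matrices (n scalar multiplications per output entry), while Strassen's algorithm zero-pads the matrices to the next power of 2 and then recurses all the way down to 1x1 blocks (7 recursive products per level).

Matrix multiplication for 272x272 matrices:

Strassen's algorithm requires power-of-2 dimensions. Pad 272x272 to 512x512 (next power of 2).

Standard algorithm: 272^3 = 20123648 multiplications
Strassen's algorithm: 7^(log2(512)) = 7^9 = 40353607 multiplications
Difference: 20123648 - 40353607 = -20229959 (Strassen uses MORE here due to padding overhead — for small or just-over-power-of-2 n, padding can outweigh the per-level savings)

Standard: 20123648 multiplications (272^3). Strassen: 40353607 multiplications (7^9, after padding to 512x512). Strassen reduces 8 recursive multiplications to 7 at each level.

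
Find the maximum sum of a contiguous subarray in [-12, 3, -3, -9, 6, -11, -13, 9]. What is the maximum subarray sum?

Using Kadane's algorithm on [-12, 3, -3, -9, 6, -11, -13, 9]:

Scanning through the array:
Position 1 (value 3): max_ending_here = 3, max_so_far = 3
Position 2 (value -3): max_ending_here = 0, max_so_far = 3
Position 3 (value -9): max_ending_here = -9, max_so_far = 3
Position 4 (value 6): max_ending_here = 6, max_so_far = 6
Position 5 (value -11): max_ending_here = -5, max_so_far = 6
Position 6 (value -13): max_ending_here = -13, max_so_far = 6
Position 7 (value 9): max_ending_here = 9, max_so_far = 9

Maximum subarray: [9]
Maximum sum: 9

The maximum subarray is [9] with sum 9. This subarray runs from index 7 to index 7.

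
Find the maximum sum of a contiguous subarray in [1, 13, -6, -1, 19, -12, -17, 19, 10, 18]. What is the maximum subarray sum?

Using Kadane's algorithm on [1, 13, -6, -1, 19, -12, -17, 19, 10, 18]:

Scanning through the array:
Position 1 (value 13): max_ending_here = 14, max_so_far = 14
Position 2 (value -6): max_ending_here = 8, max_so_far = 14
Position 3 (value -1): max_ending_here = 7, max_so_far = 14
Position 4 (value 19): max_ending_here = 26, max_so_far = 26
Position 5 (value -12): max_ending_here = 14, max_so_far = 26
Position 6 (value -17): max_ending_here = -3, max_so_far = 26
Position 7 (value 19): max_ending_here = 19, max_so_far = 26
Position 8 (value 10): max_ending_here = 29, max_so_far = 29
Position 9 (value 18): max_ending_here = 47, max_so_far = 47

Maximum subarray: [19, 10, 18]
Maximum sum: 47

The maximum subarray is [19, 10, 18] with sum 47. This subarray runs from index 7 to index 9.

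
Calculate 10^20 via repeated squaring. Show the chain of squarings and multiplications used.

Computing 10^20 by squaring (build up from 10^1; each line after the first costs one multiplication):

10^1 = 10
10^2 = (10^1)^2 = 10^2 = 100
10^4 = (10^2)^2 = 100^2 = 10000
10^5 = 10 * 10^4 = 10 * 10000 = 100000
10^10 = (10^5)^2 = 100000^2 = 10000000000
10^20 = (10^10)^2 = 10000000000^2 = 100000000000000000000

Result: 100000000000000000000
Multiplications needed: 5 (5 lines after 10^1)

10^20 = 100000000000000000000. Using exponentiation by squaring, this requires 5 multiplications. The key idea: if the exponent is even, square the half-power; if odd, multiply by the base once.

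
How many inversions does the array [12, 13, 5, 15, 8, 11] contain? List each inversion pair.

Finding inversions in [12, 13, 5, 15, 8, 11]:

(0, 2): arr[0]=12 > arr[2]=5
(0, 4): arr[0]=12 > arr[4]=8
(0, 5): arr[0]=12 > arr[5]=11
(1, 2): arr[1]=13 > arr[2]=5
(1, 4): arr[1]=13 > arr[4]=8
(1, 5): arr[1]=13 > arr[5]=11
(3, 4): arr[3]=15 > arr[4]=8
(3, 5): arr[3]=15 > arr[5]=11

Total inversions: 8

The array has 8 inversion(s): (0,2), (0,4), (0,5), (1,2), (1,4), (1,5), (3,4), (3,5). Each pair (i,j) satisfies i < j and arr[i] > arr[j].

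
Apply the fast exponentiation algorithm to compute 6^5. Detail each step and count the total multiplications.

Computing 6^5 by squaring (build up from 6^1; each line after the first costs one multiplication):

6^1 = 6
6^2 = (6^1)^2 = 6^2 = 36
6^4 = (6^2)^2 = 36^2 = 1296
6^5 = 6 * 6^4 = 6 * 1296 = 7776

Result: 7776
Multiplications needed: 3 (3 lines after 6^1)

6^5 = 7776. Using exponentiation by squaring, this requires 3 multiplications. The key idea: if the exponent is even, square the half-power; if odd, multiply by the base once.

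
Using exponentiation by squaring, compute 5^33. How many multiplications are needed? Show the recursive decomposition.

Computing 5^33 by squaring (build up from 5^1; each line after the first costs one multiplication):

5^1 = 5
5^2 = (5^1)^2 = 5^2 = 25
5^4 = (5^2)^2 = 25^2 = 625
5^8 = (5^4)^2 = 625^2 = 390625
5^16 = (5^8)^2 = 390625^2 = 152587890625
5^32 = (5^16)^2 = 152587890625^2 = 23283064365386962890625
5^33 = 5 * 5^32 = 5 * 23283064365386962890625 = 116415321826934814453125

Result: 116415321826934814453125
Multiplications needed: 6 (6 lines after 5^1)

5^33 = 116415321826934814453125. Using exponentiation by squaring, this requires 6 multiplications. The key idea: if the exponent is even, square the half-power; if odd, multiply by the base once.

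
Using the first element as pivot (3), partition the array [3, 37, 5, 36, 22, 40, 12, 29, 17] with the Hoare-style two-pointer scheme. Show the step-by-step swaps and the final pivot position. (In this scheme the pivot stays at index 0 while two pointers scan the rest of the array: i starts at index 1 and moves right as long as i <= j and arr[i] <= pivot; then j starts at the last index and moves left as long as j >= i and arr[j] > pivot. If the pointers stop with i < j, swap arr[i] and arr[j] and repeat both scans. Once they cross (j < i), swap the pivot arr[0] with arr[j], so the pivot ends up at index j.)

Hoare-style two-pointer partition with pivot = 3:

Initial array: [3, 37, 5, 36, 22, 40, 12, 29, 17]

Pointers start at i = 1, j = 8.
i ends at 1, j ends at 0: the pointers have crossed (j < i), so scanning stops.

j = 0, so swapping arr[0] with arr[j] leaves the pivot at position 0: [3, 37, 5, 36, 22, 40, 12, 29, 17]
Pivot position: 0

After partitioning with pivot 3, the array becomes [3, 37, 5, 36, 22, 40, 12, 29, 17]. The pivot is placed at index 0. All elements to the left of the pivot are <= 3, and all elements to the right are > 3.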